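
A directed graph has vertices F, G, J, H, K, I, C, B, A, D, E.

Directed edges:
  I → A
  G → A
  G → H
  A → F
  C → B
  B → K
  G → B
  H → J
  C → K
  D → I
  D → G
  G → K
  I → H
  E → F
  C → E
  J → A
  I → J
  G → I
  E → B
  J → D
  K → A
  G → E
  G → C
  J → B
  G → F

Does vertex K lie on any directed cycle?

No

K lies on a cycle iff there is a path from K back to itself.
Exploring from K, it never reaches itself; equivalently, its strongly connected component is a singleton.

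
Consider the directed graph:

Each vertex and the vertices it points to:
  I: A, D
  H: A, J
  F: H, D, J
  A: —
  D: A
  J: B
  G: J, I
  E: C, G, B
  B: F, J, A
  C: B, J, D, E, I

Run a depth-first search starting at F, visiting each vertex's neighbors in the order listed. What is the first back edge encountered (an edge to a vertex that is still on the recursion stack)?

B->F

DFS from F (visiting each vertex's neighbors in the order listed); mark gray on enter, black on exit:
F gray
  H gray
    A gray
    A black
    J gray
      B gray
        B→F: F is gray → back edge
First back edge: B → F.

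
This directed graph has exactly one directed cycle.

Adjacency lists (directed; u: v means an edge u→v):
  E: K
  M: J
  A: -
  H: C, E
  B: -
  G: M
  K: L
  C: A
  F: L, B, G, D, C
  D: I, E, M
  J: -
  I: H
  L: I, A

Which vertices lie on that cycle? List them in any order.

E, H, I, K, L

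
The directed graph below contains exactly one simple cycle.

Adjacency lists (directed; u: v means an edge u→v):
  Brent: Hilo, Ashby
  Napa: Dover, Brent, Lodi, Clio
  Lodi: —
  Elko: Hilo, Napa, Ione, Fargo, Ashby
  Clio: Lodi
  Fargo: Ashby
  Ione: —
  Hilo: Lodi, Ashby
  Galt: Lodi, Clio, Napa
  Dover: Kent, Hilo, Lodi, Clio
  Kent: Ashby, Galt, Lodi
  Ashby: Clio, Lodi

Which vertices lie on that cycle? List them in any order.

Galt, Kent, Napa, Dover

DFS with gray/black marking from Napa:
Napa gray
  Dover gray
    Kent gray
      Ashby gray
        Clio gray
          Lodi gray
          Lodi black
        Clio black
        Ashby→Lodi: Lodi black — skip
      Ashby black
      Galt gray
        Galt→Lodi: Lodi black — skip
        Galt→Clio: Clio black — skip
        Galt→Napa: Napa is gray → back edge
Back edge closes the cycle Napa → Dover → Kent → Galt → Napa; its vertices are {Galt, Kent, Napa, Dover}.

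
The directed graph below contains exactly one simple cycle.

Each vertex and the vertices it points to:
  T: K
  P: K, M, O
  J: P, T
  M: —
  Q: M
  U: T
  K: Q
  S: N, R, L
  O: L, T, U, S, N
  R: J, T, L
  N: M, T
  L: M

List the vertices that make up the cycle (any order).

DFS with gray/black marking from R:
R gray
  J gray
    P gray
      K gray
        Q gray
          M gray
          M black
        Q black
      K black
      P→M: M black — skip
      O gray
        L gray
          L→M: M black — skip
        L black
        T gray
          T→K: K black — skip
        T black
        U gray
          U→T: T black — skip
        U black
        S gray
          N gray
            N→M: M black — skip
            N→T: T black — skip
          N black
          S→R: R is gray → back edge
Back edge closes the cycle R → J → P → O → S → R; its vertices are {J, O, P, R, S}.

J, O, P, R, S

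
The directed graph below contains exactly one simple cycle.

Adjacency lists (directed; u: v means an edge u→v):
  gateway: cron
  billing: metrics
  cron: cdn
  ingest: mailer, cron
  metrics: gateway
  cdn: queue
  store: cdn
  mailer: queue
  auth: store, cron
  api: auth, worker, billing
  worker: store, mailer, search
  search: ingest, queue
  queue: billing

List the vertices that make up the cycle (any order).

cdn, cron, queue, billing, gateway, metrics

DFS with gray/black marking from billing:
billing gray
  metrics gray
    gateway gray
      cron gray
        cdn gray
          queue gray
            queue→billing: billing is gray → back edge
Back edge closes the cycle billing → metrics → gateway → cron → cdn → queue → billing; its vertices are {cdn, cron, queue, billing, gateway, metrics}.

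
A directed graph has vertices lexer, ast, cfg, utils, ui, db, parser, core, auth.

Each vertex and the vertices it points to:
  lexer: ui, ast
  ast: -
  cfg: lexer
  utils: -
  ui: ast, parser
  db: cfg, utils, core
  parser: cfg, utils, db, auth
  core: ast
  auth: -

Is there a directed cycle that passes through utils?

No

utils lies on a cycle iff there is a path from utils back to itself.
Exploring from utils, it never reaches itself; equivalently, its strongly connected component is a singleton.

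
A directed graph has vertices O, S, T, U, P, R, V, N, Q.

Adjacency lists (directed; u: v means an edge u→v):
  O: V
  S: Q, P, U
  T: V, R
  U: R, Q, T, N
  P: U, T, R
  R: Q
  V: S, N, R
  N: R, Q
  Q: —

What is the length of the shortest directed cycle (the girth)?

For each vertex v, BFS finds the shortest path from v back to v.
The shortest such closed walk is V → S → P → T → V, length 4.

4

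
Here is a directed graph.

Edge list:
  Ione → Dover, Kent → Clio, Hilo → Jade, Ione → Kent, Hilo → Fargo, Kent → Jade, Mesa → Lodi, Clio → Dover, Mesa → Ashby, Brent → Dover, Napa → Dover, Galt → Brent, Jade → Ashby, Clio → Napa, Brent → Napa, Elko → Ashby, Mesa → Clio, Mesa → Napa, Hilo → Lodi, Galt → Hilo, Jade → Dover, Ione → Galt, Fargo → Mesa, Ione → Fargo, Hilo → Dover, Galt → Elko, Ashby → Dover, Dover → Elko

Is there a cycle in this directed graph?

Yes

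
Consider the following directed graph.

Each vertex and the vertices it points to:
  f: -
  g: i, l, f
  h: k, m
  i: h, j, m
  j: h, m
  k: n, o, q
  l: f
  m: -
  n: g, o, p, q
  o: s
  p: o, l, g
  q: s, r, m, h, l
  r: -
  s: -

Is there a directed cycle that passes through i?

i is on a cycle iff i can reach itself via ≥1 edge.
i → h → k → n → g → i — yes.

Yes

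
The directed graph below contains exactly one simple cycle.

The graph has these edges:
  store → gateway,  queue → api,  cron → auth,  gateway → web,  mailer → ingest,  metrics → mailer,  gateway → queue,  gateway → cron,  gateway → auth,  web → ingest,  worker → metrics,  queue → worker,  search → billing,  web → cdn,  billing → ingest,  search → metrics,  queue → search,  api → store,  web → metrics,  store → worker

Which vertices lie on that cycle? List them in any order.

DFS with gray/black marking from gateway:
gateway gray
  cron gray
    auth gray
    auth black
  cron black
  gateway→auth: auth black — skip
  queue gray
    search gray
      metrics gray
        mailer gray
          ingest gray
          ingest black
        mailer black
      metrics black
      billing gray
        billing→ingest: ingest black — skip
      billing black
    search black
    worker gray
      worker→metrics: metrics black — skip
    worker black
    api gray
      store gray
        store→worker: worker black — skip
        store→gateway: gateway is gray → back edge
Back edge closes the cycle gateway → queue → api → store → gateway; its vertices are {api, queue, store, gateway}.

api, queue, store, gateway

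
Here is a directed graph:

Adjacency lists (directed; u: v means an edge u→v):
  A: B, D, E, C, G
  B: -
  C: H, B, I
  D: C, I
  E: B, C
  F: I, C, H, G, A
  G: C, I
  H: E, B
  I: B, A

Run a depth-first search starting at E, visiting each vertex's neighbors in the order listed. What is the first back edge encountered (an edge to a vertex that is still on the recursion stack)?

H→E

DFS from E (visiting each vertex's neighbors in the order listed); mark gray on enter, black on exit:
E gray
  B gray
  B black
  C gray
    H gray
      H→E: E is gray → back edge
First back edge: H → E.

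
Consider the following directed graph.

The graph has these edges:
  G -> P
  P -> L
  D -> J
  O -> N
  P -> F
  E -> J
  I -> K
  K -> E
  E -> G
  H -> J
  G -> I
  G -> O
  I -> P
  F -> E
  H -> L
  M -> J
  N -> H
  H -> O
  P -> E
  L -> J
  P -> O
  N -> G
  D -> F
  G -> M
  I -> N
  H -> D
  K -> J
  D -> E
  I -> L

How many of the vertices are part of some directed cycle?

A vertex is on a directed cycle iff it belongs to a strongly connected component of size ≥ 2 (or has a self-loop).
The vertices on cycles are {D, E, F, G, H, I, K, N, O, P} — 10 in total.

10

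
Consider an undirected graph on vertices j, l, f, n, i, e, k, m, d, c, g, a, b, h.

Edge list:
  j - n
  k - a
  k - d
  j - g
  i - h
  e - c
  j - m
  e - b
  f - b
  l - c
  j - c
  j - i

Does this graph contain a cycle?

No

DFS, tracking each vertex's parent; an edge to a visited non-parent vertex closes a cycle.
Start from e:
visit e (parent –)
  visit c (parent e)
    visit l (parent c)
      l–c: parent, skip
    c–e: parent, skip
    visit j (parent c)
      visit m (parent j)
        m–j: parent, skip
      visit i (parent j)
        i–j: parent, skip
        visit h (parent i)
          h–i: parent, skip
      visit g (parent j)
        g–j: parent, skip
      j–c: parent, skip
      visit n (parent j)
        n–j: parent, skip
  visit b (parent e)
    visit f (parent b)
      f–b: parent, skip
    b–e: parent, skip
visit k (parent –)
  visit a (parent k)
    a–k: parent, skip
  visit d (parent k)
    d–k: parent, skip
No non-parent visited neighbor found — the graph is a forest.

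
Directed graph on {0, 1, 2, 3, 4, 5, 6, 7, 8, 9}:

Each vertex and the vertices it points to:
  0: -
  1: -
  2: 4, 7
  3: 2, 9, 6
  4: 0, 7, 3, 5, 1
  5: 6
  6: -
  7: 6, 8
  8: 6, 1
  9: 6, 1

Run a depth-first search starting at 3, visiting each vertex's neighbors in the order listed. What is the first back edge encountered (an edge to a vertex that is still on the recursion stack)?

4->3

DFS from 3 (visiting each vertex's neighbors in the order listed); mark gray on enter, black on exit:
3 gray
  2 gray
    4 gray
      0 gray
      0 black
      7 gray
        6 gray
        6 black
        8 gray
          8→6: 6 black — skip
          1 gray
          1 black
        8 black
      7 black
      4→3: 3 is gray → back edge
First back edge: 4 → 3.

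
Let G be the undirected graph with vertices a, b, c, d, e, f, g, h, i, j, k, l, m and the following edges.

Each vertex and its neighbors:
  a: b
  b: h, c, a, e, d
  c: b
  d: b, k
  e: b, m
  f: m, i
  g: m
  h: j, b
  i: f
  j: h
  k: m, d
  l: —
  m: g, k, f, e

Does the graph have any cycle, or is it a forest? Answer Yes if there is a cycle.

Yes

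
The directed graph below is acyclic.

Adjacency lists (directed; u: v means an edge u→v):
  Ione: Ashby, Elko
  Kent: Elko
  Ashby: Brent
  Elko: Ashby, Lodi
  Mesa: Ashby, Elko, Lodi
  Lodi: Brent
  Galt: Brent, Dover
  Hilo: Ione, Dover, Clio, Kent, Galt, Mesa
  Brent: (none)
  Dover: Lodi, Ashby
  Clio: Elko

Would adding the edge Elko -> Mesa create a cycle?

Adding Elko→Mesa creates a cycle iff Mesa can already reach Elko.
Path from Mesa: Mesa → Elko.
So Mesa → … → Elko → Mesa is a cycle.

Yes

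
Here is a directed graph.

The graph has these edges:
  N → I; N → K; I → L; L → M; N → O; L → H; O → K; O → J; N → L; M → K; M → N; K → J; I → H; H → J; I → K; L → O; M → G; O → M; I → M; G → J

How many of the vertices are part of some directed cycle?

A vertex is on a directed cycle iff it belongs to a strongly connected component of size ≥ 2 (or has a self-loop).
The vertices on cycles are {I, L, M, N, O} — 5 in total.

5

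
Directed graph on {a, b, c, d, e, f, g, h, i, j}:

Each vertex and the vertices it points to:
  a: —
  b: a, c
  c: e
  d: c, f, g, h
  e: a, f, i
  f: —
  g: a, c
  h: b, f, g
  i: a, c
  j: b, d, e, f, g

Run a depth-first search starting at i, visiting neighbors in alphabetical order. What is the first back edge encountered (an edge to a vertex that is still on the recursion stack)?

e->i

DFS from i (visiting neighbors in alphabetical order); mark gray on enter, black on exit:
i gray
  a gray
  a black
  c gray
    e gray
      e→a: a black — skip
      f gray
      f black
      e→i: i is gray → back edge
First back edge: e → i.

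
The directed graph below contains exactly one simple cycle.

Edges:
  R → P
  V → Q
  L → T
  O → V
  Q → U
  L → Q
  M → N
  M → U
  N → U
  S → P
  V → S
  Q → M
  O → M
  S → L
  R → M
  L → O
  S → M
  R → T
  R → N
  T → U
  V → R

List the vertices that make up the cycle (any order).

DFS with gray/black marking from S:
S gray
  M gray
    U gray
    U black
    N gray
      N→U: U black — skip
    N black
  M black
  L gray
    O gray
      V gray
        V→S: S is gray → back edge
Back edge closes the cycle S → L → O → V → S; its vertices are {L, O, S, V}.

L, O, S, V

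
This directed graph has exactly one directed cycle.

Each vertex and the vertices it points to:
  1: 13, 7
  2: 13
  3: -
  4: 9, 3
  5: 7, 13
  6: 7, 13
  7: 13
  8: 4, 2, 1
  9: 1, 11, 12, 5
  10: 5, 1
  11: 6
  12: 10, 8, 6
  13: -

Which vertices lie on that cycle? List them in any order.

4, 8, 9, 12

DFS with gray/black marking from 9:
9 gray
  1 gray
    13 gray
    13 black
    7 gray
      7→13: 13 black — skip
    7 black
  1 black
  11 gray
    6 gray
      6→7: 7 black — skip
      6→13: 13 black — skip
    6 black
  11 black
  12 gray
    10 gray
      5 gray
        5→7: 7 black — skip
        5→13: 13 black — skip
      5 black
      10→1: 1 black — skip
    10 black
    8 gray
      4 gray
        4→9: 9 is gray → back edge
Back edge closes the cycle 9 → 12 → 8 → 4 → 9; its vertices are {4, 8, 9, 12}.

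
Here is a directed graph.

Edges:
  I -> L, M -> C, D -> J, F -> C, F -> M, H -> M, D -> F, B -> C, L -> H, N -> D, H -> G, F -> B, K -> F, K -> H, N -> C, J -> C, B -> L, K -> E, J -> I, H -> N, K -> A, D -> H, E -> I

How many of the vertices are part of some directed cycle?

A vertex is on a directed cycle iff it belongs to a strongly connected component of size ≥ 2 (or has a self-loop).
The vertices on cycles are {B, D, F, H, I, J, L, N} — 8 in total.

8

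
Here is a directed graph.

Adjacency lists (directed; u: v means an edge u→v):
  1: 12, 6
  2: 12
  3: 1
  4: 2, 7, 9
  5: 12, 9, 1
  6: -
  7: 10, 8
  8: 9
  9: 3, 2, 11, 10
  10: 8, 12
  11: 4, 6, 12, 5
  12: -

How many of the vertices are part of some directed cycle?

7

A vertex is on a directed cycle iff it belongs to a strongly connected component of size ≥ 2 (or has a self-loop).
The vertices on cycles are {4, 5, 7, 8, 9, 10, 11} — 7 in total.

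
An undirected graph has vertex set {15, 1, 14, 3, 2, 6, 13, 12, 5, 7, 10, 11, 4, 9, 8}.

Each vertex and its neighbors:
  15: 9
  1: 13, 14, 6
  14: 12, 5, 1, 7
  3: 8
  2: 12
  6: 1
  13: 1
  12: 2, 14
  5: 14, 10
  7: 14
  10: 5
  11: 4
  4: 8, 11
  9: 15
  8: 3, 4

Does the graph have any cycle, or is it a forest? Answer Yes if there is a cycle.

DFS, tracking each vertex's parent; an edge to a visited non-parent vertex closes a cycle.
Start from 9:
visit 9 (parent –)
  visit 15 (parent 9)
    15–9: parent, skip
visit 1 (parent –)
  visit 13 (parent 1)
    13–1: parent, skip
  visit 14 (parent 1)
    visit 12 (parent 14)
      visit 2 (parent 12)
        2–12: parent, skip
      12–14: parent, skip
    visit 5 (parent 14)
      5–14: parent, skip
      visit 10 (parent 5)
        10–5: parent, skip
    14–1: parent, skip
    visit 7 (parent 14)
      7–14: parent, skip
  visit 6 (parent 1)
    6–1: parent, skip
visit 3 (parent –)
  visit 8 (parent 3)
    8–3: parent, skip
    visit 4 (parent 8)
      4–8: parent, skip
      visit 11 (parent 4)
        11–4: parent, skip
No non-parent visited neighbor found — the graph is a forest.

No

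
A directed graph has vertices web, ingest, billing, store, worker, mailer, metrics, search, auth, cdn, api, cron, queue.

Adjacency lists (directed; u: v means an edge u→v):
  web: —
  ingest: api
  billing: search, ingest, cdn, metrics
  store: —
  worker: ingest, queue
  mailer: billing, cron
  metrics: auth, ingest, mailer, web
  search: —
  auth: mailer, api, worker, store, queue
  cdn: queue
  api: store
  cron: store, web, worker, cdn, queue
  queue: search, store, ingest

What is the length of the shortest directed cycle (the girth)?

3

For each vertex v, BFS finds the shortest path from v back to v.
The shortest such closed walk is billing → metrics → mailer → billing, length 3.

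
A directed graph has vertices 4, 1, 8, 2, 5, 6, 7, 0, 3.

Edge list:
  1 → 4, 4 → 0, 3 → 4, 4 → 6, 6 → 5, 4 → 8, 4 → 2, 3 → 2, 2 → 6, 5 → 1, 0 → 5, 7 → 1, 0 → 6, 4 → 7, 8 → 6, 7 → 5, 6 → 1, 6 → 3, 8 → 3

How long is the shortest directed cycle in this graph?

3

For each vertex v, BFS finds the shortest path from v back to v.
The shortest such closed walk is 3 → 4 → 6 → 3, length 3.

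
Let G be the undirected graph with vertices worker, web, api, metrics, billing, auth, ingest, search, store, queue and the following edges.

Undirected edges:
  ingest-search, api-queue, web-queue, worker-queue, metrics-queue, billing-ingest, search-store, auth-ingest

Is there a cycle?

DFS, tracking each vertex's parent; an edge to a visited non-parent vertex closes a cycle.
Start from store:
visit store (parent –)
  visit search (parent store)
    search–store: parent, skip
    visit ingest (parent search)
      ingest–search: parent, skip
      visit auth (parent ingest)
        auth–ingest: parent, skip
      visit billing (parent ingest)
        billing–ingest: parent, skip
visit worker (parent –)
  visit queue (parent worker)
    visit api (parent queue)
      api–queue: parent, skip
    queue–worker: parent, skip
    visit web (parent queue)
      web–queue: parent, skip
    visit metrics (parent queue)
      metrics–queue: parent, skip
No non-parent visited neighbor found — the graph is a forest.

No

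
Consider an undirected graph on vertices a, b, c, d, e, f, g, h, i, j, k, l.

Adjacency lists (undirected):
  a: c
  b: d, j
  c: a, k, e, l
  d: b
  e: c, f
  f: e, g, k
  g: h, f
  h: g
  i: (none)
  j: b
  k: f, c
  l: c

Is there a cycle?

Yes

DFS, tracking each vertex's parent; an edge to a visited non-parent vertex closes a cycle.
Start from i:
visit i (parent –)
visit a (parent –)
  visit c (parent a)
    c–a: parent, skip
    visit k (parent c)
      visit f (parent k)
        visit e (parent f)
          e–c: c visited and ≠ parent → cycle
Cycle: c – k – f – e – c.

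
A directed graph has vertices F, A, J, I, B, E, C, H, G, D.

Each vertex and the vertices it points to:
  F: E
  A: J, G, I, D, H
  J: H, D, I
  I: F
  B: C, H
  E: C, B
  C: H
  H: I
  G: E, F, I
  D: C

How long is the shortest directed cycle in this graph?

5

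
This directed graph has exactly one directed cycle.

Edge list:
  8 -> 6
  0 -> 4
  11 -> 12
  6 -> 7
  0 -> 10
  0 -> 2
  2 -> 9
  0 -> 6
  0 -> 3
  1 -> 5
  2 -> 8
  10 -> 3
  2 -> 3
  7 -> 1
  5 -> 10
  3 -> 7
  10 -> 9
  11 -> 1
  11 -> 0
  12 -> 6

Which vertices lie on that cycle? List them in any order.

DFS with gray/black marking from 1:
1 gray
  5 gray
    10 gray
      9 gray
      9 black
      3 gray
        7 gray
          7→1: 1 is gray → back edge
Back edge closes the cycle 1 → 5 → 10 → 3 → 7 → 1; its vertices are {1, 3, 5, 7, 10}.

1, 3, 5, 7, 10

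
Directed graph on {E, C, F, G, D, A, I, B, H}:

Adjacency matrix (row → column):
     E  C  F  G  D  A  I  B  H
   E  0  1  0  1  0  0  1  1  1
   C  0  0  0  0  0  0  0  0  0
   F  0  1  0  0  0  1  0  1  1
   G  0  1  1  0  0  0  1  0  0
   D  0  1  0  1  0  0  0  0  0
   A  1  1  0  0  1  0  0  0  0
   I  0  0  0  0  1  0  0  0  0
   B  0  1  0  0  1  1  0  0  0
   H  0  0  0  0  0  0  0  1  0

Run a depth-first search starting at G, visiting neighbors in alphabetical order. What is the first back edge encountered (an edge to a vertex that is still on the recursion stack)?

DFS from G (visiting neighbors in alphabetical order); mark gray on enter, black on exit:
G gray
  C gray
  C black
  F gray
    A gray
      A→C: C black — skip
      D gray
        D→C: C black — skip
        D→G: G is gray → back edge
First back edge: D → G.

D→G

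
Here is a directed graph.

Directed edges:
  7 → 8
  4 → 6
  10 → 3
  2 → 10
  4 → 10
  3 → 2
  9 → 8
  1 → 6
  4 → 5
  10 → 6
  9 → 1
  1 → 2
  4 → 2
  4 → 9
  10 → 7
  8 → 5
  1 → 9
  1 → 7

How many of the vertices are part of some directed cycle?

5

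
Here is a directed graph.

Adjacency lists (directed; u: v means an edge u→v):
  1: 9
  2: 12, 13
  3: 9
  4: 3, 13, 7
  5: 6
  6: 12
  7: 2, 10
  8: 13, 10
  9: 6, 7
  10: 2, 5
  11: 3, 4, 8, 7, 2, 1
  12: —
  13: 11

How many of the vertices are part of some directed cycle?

A vertex is on a directed cycle iff it belongs to a strongly connected component of size ≥ 2 (or has a self-loop).
The vertices on cycles are {1, 2, 3, 4, 7, 8, 9, 10, 11, 13} — 10 in total.

10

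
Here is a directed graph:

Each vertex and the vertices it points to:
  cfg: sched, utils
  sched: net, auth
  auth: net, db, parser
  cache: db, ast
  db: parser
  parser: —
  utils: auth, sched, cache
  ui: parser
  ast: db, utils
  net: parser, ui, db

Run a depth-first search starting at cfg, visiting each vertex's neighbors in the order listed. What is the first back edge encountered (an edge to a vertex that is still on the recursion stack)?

ast→utils

DFS from cfg (visiting each vertex's neighbors in the order listed); mark gray on enter, black on exit:
cfg gray
  sched gray
    net gray
      parser gray
      parser black
      ui gray
        ui→parser: parser black — skip
      ui black
      db gray
        db→parser: parser black — skip
      db black
    net black
    auth gray
      auth→net: net black — skip
      auth→db: db black — skip
      auth→parser: parser black — skip
    auth black
  sched black
  utils gray
    utils→auth: auth black — skip
    utils→sched: sched black — skip
    cache gray
      cache→db: db black — skip
      ast gray
        ast→db: db black — skip
        ast→utils: utils is gray → back edge
First back edge: ast → utils.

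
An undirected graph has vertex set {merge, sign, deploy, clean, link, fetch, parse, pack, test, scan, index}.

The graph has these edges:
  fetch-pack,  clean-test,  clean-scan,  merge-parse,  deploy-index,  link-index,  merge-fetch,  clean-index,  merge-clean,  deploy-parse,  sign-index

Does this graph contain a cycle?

Yes

DFS, tracking each vertex's parent; an edge to a visited non-parent vertex closes a cycle.
Start from scan:
visit scan (parent –)
  visit clean (parent scan)
    visit test (parent clean)
      test–clean: parent, skip
    clean–scan: parent, skip
    visit index (parent clean)
      visit sign (parent index)
        sign–index: parent, skip
      visit link (parent index)
        link–index: parent, skip
      visit deploy (parent index)
        visit parse (parent deploy)
          visit merge (parent parse)
            merge–clean: clean visited and ≠ parent → cycle
Cycle: clean – index – deploy – parse – merge – clean.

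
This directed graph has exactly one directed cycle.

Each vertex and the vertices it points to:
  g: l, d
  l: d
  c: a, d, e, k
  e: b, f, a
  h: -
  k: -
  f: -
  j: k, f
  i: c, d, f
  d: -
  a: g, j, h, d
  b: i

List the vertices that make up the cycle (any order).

b, c, e, i

DFS with gray/black marking from c:
c gray
  a gray
    g gray
      l gray
        d gray
        d black
      l black
      g→d: d black — skip
    g black
    j gray
      k gray
      k black
      f gray
      f black
    j black
    h gray
    h black
    a→d: d black — skip
  a black
  c→d: d black — skip
  e gray
    b gray
      i gray
        i→c: c is gray → back edge
Back edge closes the cycle c → e → b → i → c; its vertices are {b, c, e, i}.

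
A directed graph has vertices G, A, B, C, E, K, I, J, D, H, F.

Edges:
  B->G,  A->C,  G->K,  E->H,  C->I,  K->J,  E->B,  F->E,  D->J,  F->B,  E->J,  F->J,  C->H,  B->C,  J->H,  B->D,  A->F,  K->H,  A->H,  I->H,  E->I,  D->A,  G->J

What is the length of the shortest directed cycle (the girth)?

For each vertex v, BFS finds the shortest path from v back to v.
The shortest such closed walk is F → B → D → A → F, length 4.

4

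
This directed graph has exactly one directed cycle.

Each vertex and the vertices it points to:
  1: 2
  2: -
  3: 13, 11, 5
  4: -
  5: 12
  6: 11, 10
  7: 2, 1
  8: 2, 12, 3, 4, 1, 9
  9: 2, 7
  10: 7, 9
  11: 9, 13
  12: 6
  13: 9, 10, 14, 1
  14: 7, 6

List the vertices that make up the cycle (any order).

6, 11, 13, 14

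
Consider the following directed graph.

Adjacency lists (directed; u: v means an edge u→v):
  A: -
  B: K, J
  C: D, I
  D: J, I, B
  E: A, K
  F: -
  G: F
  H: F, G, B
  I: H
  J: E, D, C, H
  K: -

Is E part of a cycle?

No

E lies on a cycle iff there is a path from E back to itself.
Exploring from E, it never reaches itself; equivalently, its strongly connected component is a singleton.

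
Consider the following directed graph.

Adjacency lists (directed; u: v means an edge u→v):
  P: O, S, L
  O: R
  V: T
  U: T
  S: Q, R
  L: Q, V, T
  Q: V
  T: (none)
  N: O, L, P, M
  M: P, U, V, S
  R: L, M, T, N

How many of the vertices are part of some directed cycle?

6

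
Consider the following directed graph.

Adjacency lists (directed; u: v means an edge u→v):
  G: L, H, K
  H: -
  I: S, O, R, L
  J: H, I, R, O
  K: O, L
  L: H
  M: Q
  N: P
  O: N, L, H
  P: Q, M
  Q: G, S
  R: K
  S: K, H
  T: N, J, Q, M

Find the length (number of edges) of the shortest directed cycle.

For each vertex v, BFS finds the shortest path from v back to v.
The shortest such closed walk is N → P → Q → S → K → O → N, length 6.

6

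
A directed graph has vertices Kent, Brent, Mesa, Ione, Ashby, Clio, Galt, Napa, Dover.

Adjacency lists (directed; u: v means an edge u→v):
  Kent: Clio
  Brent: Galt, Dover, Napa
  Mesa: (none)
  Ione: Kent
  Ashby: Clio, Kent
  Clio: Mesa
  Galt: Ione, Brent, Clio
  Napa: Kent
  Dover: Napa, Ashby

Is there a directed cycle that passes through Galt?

Yes

Galt is on a cycle iff Galt can reach itself via ≥1 edge.
Galt → Brent → Galt — yes.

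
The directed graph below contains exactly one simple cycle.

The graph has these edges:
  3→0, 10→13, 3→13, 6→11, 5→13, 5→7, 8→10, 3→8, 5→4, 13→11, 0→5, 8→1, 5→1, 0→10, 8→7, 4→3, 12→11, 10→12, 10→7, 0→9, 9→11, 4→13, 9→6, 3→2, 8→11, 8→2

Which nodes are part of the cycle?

DFS with gray/black marking from 3:
3 gray
  0 gray
    9 gray
      11 gray
      11 black
      6 gray
        6→11: 11 black — skip
      6 black
    9 black
    5 gray
      7 gray
      7 black
      1 gray
      1 black
      4 gray
        13 gray
          13→11: 11 black — skip
        13 black
        4→3: 3 is gray → back edge
Back edge closes the cycle 3 → 0 → 5 → 4 → 3; its vertices are {0, 3, 4, 5}.

0, 3, 4, 5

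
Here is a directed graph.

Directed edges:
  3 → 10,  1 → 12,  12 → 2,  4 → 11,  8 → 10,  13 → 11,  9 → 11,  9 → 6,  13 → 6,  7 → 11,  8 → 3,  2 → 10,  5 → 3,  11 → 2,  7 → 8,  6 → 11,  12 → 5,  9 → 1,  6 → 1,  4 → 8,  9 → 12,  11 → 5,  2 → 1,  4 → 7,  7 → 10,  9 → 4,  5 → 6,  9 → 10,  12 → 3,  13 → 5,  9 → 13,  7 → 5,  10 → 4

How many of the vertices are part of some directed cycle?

A vertex is on a directed cycle iff it belongs to a strongly connected component of size ≥ 2 (or has a self-loop).
The vertices on cycles are {1, 2, 3, 4, 5, 6, 7, 8, 10, 11, 12} — 11 in total.

11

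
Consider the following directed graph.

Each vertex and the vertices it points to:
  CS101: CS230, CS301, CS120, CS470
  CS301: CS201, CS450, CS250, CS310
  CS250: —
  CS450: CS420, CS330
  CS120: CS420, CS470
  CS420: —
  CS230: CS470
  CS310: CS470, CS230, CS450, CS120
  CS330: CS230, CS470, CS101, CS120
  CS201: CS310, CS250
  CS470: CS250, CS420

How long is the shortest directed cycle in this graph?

4

For each vertex v, BFS finds the shortest path from v back to v.
The shortest such closed walk is CS301 → CS450 → CS330 → CS101 → CS301, length 4.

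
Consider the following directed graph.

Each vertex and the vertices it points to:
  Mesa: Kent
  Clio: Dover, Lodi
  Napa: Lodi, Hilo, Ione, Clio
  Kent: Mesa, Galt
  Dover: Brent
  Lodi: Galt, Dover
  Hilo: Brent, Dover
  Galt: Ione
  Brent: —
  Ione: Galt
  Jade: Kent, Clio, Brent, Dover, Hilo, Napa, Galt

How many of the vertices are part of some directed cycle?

A vertex is on a directed cycle iff it belongs to a strongly connected component of size ≥ 2 (or has a self-loop).
The vertices on cycles are {Galt, Ione, Kent, Mesa} — 4 in total.

4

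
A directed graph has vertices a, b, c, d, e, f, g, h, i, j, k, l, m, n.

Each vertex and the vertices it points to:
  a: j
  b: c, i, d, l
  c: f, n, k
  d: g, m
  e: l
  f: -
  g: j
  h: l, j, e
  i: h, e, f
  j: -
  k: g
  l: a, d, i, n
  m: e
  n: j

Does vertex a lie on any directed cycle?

a lies on a cycle iff there is a path from a back to itself.
Exploring from a, it never reaches itself; equivalently, its strongly connected component is a singleton.

No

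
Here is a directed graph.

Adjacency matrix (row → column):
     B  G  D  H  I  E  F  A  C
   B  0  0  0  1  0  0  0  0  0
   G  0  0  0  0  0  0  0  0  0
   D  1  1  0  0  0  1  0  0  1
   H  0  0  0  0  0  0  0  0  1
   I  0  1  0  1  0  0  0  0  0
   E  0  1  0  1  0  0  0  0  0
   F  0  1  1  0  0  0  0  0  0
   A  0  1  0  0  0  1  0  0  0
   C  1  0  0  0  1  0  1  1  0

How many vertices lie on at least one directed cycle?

A vertex is on a directed cycle iff it belongs to a strongly connected component of size ≥ 2 (or has a self-loop).
The vertices on cycles are {A, B, C, D, E, F, H, I} — 8 in total.

8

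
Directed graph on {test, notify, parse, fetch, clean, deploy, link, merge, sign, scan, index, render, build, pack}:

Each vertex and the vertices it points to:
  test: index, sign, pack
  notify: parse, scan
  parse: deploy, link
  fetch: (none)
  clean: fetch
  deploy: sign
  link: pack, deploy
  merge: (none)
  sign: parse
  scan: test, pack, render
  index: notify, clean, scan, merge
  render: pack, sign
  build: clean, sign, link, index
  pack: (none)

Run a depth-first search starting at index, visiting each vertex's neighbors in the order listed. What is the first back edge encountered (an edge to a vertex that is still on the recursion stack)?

sign->parse

DFS from index (visiting each vertex's neighbors in the order listed); mark gray on enter, black on exit:
index gray
  notify gray
    parse gray
      deploy gray
        sign gray
          sign→parse: parse is gray → back edge
First back edge: sign → parse.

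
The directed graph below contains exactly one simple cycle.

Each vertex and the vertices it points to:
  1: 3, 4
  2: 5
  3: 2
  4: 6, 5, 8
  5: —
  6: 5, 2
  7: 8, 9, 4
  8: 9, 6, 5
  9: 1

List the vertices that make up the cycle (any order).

1, 4, 8, 9

DFS with gray/black marking from 8:
8 gray
  9 gray
    1 gray
      3 gray
        2 gray
          5 gray
          5 black
        2 black
      3 black
      4 gray
        6 gray
          6→5: 5 black — skip
          6→2: 2 black — skip
        6 black
        4→5: 5 black — skip
        4→8: 8 is gray → back edge
Back edge closes the cycle 8 → 9 → 1 → 4 → 8; its vertices are {1, 4, 8, 9}.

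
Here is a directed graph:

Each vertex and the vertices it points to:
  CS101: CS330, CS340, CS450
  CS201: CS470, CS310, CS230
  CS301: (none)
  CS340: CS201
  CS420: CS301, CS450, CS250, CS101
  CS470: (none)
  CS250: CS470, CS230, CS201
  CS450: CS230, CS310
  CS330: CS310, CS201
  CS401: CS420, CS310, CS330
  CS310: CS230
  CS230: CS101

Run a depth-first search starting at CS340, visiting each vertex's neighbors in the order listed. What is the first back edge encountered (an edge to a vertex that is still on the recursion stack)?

CS330→CS310

DFS from CS340 (visiting each vertex's neighbors in the order listed); mark gray on enter, black on exit:
CS340 gray
  CS201 gray
    CS470 gray
    CS470 black
    CS310 gray
      CS230 gray
        CS101 gray
          CS330 gray
            CS330→CS310: CS310 is gray → back edge
First back edge: CS330 → CS310.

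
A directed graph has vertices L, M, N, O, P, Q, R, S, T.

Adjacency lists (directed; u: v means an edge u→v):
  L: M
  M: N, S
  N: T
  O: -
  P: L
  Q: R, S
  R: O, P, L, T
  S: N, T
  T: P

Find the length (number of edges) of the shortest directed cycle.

For each vertex v, BFS finds the shortest path from v back to v.
The shortest such closed walk is L → M → S → T → P → L, length 5.

5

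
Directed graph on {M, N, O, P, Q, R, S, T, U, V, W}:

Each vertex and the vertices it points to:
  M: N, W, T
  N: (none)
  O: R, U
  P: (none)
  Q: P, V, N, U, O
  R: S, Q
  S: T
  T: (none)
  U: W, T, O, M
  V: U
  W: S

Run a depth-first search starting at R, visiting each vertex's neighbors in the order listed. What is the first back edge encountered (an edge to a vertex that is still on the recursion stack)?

O→R

DFS from R (visiting each vertex's neighbors in the order listed); mark gray on enter, black on exit:
R gray
  S gray
    T gray
    T black
  S black
  Q gray
    P gray
    P black
    V gray
      U gray
        W gray
          W→S: S black — skip
        W black
        U→T: T black — skip
        O gray
          O→R: R is gray → back edge
First back edge: O → R.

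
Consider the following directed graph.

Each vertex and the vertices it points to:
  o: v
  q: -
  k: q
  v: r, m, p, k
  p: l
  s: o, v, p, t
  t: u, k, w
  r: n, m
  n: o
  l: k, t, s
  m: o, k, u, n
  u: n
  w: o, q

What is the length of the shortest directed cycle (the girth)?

3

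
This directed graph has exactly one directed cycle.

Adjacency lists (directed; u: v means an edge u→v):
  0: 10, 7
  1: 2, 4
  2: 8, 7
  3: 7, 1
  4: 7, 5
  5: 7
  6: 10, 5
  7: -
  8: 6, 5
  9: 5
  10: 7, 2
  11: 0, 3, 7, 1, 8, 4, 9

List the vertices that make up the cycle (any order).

DFS with gray/black marking from 8:
8 gray
  6 gray
    10 gray
      7 gray
      7 black
      2 gray
        2→8: 8 is gray → back edge
Back edge closes the cycle 8 → 6 → 10 → 2 → 8; its vertices are {2, 6, 8, 10}.

2, 6, 8, 10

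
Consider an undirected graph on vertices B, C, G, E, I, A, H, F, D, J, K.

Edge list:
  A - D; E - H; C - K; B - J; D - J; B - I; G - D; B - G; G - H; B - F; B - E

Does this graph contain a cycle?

Yes

DFS, tracking each vertex's parent; an edge to a visited non-parent vertex closes a cycle.
Start from K:
visit K (parent –)
  visit C (parent K)
    C–K: parent, skip
visit B (parent –)
  visit J (parent B)
    J–B: parent, skip
    visit D (parent J)
      visit A (parent D)
        A–D: parent, skip
      D–J: parent, skip
      visit G (parent D)
        G–B: B visited and ≠ parent → cycle
Cycle: B – J – D – G – B.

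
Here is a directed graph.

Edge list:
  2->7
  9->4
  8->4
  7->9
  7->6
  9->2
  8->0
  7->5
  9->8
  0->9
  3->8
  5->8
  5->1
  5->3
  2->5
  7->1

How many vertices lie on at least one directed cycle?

A vertex is on a directed cycle iff it belongs to a strongly connected component of size ≥ 2 (or has a self-loop).
The vertices on cycles are {0, 2, 3, 5, 7, 8, 9} — 7 in total.

7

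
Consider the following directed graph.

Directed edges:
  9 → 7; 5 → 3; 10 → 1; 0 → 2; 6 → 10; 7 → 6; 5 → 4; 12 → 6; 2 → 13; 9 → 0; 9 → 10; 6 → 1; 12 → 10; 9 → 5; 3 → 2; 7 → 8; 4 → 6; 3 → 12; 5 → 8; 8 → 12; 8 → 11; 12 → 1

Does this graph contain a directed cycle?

DFS with white/gray/black marking, starting from 6:
6 gray
  1 gray
  1 black
  10 gray
    10→1: 1 black — skip
  10 black
6 black
0 gray
  2 gray
    13 gray
    13 black
  2 black
0 black
3 gray
  12 gray
    12→1: 1 black — skip
    12→10: 10 black — skip
    12→6: 6 black — skip
  12 black
  3→2: 2 black — skip
3 black
4 gray
  4→6: 6 black — skip
4 black
5 gray
  8 gray
    11 gray
    11 black
    8→12: 12 black — skip
  8 black
  5→3: 3 black — skip
  5→4: 4 black — skip
5 black
7 gray
  7→6: 6 black — skip
  7→8: 8 black — skip
7 black
9 gray
  9→0: 0 black — skip
  9→7: 7 black — skip
  9→5: 5 black — skip
  9→10: 10 black — skip
9 black
Every edge goes to a white or black vertex — no back edge, so the graph is acyclic.

No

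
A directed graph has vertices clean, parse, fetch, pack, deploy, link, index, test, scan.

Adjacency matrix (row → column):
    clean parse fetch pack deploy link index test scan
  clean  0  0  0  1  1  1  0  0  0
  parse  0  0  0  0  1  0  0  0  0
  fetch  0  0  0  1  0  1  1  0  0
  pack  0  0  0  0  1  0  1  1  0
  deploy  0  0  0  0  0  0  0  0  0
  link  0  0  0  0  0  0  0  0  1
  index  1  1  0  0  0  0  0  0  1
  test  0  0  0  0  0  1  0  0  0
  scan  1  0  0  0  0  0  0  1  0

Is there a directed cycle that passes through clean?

Yes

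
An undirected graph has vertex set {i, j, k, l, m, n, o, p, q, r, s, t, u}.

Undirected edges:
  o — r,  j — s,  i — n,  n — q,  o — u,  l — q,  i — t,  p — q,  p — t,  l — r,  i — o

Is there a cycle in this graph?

Yes

DFS, tracking each vertex's parent; an edge to a visited non-parent vertex closes a cycle.
Start from r:
visit r (parent –)
  visit l (parent r)
    l–r: parent, skip
    visit q (parent l)
      q–l: parent, skip
      visit n (parent q)
        visit i (parent n)
          visit o (parent i)
            o–r: r visited and ≠ parent → cycle
Cycle: r – l – q – n – i – o – r.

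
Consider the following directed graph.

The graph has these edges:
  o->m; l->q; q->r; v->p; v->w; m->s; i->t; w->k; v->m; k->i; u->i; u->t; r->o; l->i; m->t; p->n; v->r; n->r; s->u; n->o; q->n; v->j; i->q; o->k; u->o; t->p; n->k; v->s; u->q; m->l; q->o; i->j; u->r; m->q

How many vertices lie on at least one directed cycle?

A vertex is on a directed cycle iff it belongs to a strongly connected component of size ≥ 2 (or has a self-loop).
The vertices on cycles are {i, k, l, m, n, o, p, q, r, s, t, u} — 12 in total.

12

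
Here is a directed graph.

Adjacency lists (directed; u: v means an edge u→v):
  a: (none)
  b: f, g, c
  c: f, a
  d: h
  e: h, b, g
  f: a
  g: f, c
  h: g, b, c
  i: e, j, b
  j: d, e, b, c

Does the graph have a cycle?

No

DFS with white/gray/black marking, starting from d:
d gray
  h gray
    g gray
      f gray
        a gray
        a black
      f black
      c gray
        c→f: f black — skip
        c→a: a black — skip
      c black
    g black
    b gray
      b→f: f black — skip
      b→g: g black — skip
      b→c: c black — skip
    b black
    h→c: c black — skip
  h black
d black
e gray
  e→h: h black — skip
  e→b: b black — skip
  e→g: g black — skip
e black
i gray
  i→e: e black — skip
  j gray
    j→d: d black — skip
    j→e: e black — skip
    j→b: b black — skip
    j→c: c black — skip
  j black
  i→b: b black — skip
i black
Every edge goes to a white or black vertex — no back edge, so the graph is acyclic.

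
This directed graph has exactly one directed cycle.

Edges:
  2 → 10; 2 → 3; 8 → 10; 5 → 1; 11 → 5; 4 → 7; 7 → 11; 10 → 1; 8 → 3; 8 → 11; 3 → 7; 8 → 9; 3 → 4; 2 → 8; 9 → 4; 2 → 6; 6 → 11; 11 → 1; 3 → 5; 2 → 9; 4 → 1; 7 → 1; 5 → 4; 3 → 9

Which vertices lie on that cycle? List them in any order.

4, 5, 7, 11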